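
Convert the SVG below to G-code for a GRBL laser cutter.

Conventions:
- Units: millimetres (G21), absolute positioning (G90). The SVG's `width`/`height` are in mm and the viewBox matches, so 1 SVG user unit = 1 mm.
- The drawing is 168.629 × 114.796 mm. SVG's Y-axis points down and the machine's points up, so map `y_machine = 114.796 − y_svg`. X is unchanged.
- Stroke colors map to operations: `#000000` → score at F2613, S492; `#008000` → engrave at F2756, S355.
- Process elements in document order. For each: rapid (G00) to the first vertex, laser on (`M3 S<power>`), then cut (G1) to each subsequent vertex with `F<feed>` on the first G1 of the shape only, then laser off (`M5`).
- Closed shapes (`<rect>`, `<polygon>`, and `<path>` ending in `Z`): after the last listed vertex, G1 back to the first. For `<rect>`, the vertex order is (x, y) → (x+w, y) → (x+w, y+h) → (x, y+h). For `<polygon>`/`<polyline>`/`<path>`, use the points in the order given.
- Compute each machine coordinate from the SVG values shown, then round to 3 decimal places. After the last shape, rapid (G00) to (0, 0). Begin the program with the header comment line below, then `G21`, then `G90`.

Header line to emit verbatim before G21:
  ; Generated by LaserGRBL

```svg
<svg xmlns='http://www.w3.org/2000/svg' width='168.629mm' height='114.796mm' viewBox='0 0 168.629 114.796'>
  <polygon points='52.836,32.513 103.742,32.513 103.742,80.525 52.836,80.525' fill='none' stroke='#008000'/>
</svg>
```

; Generated by LaserGRBL
G21
G90
G00 X52.836 Y82.283
M3 S355
G1 X103.742 Y82.283 F2756
G1 X103.742 Y34.271
G1 X52.836 Y34.271
G1 X52.836 Y82.283
M5
G00 X0.000 Y0.000

viewBox `0 0 168.629 114.796` with mm width/height → 1 unit = 1 mm. Flip: y_m = 114.796 − y_svg.

**Shape 1** — `<polygon>` rectangle, stroke `#008000` → engrave (S355, F2756). Machine vertices: (52.836,82.283) → (103.742,82.283) → (103.742,34.271) → (52.836,34.271) → (52.836,82.283). Closed: final G1 returns to the first vertex.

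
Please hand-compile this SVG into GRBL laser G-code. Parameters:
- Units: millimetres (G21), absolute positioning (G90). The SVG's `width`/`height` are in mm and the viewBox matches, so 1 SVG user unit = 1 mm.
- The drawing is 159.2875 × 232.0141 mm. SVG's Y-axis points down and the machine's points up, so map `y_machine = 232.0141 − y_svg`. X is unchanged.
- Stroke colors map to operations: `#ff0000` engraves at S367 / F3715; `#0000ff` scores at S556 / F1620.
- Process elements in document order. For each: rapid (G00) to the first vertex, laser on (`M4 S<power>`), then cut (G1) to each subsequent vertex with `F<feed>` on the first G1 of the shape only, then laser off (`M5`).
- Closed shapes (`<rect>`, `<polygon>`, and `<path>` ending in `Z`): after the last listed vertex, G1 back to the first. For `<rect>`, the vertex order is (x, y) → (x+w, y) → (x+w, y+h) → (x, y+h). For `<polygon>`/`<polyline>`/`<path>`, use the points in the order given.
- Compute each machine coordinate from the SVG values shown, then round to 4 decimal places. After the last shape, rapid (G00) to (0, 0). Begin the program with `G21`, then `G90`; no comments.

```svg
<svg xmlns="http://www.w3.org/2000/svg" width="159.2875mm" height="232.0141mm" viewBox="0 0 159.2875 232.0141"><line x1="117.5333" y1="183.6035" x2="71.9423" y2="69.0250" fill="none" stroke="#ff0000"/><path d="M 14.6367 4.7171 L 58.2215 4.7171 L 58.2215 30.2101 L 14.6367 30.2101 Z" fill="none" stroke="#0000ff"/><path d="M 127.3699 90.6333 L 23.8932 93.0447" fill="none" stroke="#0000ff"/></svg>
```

Since the viewBox matches the mm dimensions, user units are millimetres directly. The only transform is the Y-flip y_m = 232.0141 − y_svg.

Shape 1 is a line segment drawn with `<line>`. Its stroke #ff0000 means engrave at S367, F3715. After flipping Y the toolpath is (117.5333,48.4106) → (71.9423,162.9891).

Shape 2 is a rectangle drawn with `<path>`. Its stroke #0000ff means score at S556, F1620. After flipping Y the toolpath is (14.6367,227.2970) → (58.2215,227.2970) → (58.2215,201.8040) → (14.6367,201.8040) → (14.6367,227.2970), returning to the start.

Shape 3 is a line segment drawn with `<path>`. Its stroke #0000ff means score at S556, F1620. After flipping Y the toolpath is (127.3699,141.3808) → (23.8932,138.9694).

G21
G90
G00 X117.5333 Y48.4106
M4 S367
G1 X71.9423 Y162.9891 F3715
M5
G00 X14.6367 Y227.2970
M4 S556
G1 X58.2215 Y227.2970 F1620
G1 X58.2215 Y201.8040
G1 X14.6367 Y201.8040
G1 X14.6367 Y227.2970
M5
G00 X127.3699 Y141.3808
M4 S556
G1 X23.8932 Y138.9694 F1620
M5
G00 X0.0000 Y0.0000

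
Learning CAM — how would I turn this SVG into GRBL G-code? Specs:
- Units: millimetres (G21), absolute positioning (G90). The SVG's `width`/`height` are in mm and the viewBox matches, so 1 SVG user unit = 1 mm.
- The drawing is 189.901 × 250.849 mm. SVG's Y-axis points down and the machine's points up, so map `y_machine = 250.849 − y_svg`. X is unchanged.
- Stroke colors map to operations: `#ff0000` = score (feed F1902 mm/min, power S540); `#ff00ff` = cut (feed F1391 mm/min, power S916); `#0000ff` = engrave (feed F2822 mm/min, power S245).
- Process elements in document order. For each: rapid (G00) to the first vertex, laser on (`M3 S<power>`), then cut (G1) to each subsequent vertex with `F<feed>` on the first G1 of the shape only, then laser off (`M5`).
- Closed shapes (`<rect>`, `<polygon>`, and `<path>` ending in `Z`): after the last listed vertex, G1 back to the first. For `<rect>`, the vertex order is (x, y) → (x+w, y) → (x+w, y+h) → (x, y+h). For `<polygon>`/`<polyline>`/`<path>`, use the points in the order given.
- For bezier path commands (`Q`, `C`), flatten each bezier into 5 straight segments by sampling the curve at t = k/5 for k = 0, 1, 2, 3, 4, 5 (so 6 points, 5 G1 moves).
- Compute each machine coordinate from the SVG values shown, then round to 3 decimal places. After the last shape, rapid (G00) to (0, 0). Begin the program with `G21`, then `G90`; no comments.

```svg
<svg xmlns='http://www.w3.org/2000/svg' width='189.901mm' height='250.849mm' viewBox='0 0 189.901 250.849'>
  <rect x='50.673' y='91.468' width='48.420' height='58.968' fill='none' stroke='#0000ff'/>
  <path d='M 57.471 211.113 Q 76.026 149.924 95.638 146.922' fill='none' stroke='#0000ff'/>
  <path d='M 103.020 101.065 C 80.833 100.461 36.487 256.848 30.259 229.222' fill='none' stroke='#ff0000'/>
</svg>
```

G21
G90
G00 X50.673 Y159.381
M3 S245
G1 X99.093 Y159.381 F2822
G1 X99.093 Y100.413
G1 X50.673 Y100.413
G1 X50.673 Y159.381
M5
G00 X57.471 Y39.736
M3 S245
G1 X64.935 Y61.884 F2822
G1 X72.484 Y79.377
G1 X80.118 Y92.215
G1 X87.835 Y100.399
G1 X95.638 Y103.927
M5
G00 X103.020 Y149.784
M3 S540
G1 X87.531 Y134.036 F1902
G1 X69.617 Y96.977
G1 X52.172 Y54.978
G1 X38.088 Y24.405
G1 X30.259 Y21.627
M5
G00 X0.000 Y0.000

1 u = 1 mm; y_m = 250.849 − y.

[1] `<rect>` rectangle, #0000ff→engrave S245 F2822: (50.673,159.381) → (99.093,159.381) → (99.093,100.413) → (50.673,100.413) → (50.673,159.381) (closed)

[2] `<path>` quadratic bezier, #0000ff→engrave S245 F2822: (57.471,39.736) → (64.935,61.884) → (72.484,79.377) → (80.118,92.215) → (87.835,100.399) → (95.638,103.927)

[3] `<path>` cubic bezier, #ff0000→score S540 F1902: (103.020,149.784) → (87.531,134.036) → (69.617,96.977) → (52.172,54.978) → (38.088,24.405) → (30.259,21.627)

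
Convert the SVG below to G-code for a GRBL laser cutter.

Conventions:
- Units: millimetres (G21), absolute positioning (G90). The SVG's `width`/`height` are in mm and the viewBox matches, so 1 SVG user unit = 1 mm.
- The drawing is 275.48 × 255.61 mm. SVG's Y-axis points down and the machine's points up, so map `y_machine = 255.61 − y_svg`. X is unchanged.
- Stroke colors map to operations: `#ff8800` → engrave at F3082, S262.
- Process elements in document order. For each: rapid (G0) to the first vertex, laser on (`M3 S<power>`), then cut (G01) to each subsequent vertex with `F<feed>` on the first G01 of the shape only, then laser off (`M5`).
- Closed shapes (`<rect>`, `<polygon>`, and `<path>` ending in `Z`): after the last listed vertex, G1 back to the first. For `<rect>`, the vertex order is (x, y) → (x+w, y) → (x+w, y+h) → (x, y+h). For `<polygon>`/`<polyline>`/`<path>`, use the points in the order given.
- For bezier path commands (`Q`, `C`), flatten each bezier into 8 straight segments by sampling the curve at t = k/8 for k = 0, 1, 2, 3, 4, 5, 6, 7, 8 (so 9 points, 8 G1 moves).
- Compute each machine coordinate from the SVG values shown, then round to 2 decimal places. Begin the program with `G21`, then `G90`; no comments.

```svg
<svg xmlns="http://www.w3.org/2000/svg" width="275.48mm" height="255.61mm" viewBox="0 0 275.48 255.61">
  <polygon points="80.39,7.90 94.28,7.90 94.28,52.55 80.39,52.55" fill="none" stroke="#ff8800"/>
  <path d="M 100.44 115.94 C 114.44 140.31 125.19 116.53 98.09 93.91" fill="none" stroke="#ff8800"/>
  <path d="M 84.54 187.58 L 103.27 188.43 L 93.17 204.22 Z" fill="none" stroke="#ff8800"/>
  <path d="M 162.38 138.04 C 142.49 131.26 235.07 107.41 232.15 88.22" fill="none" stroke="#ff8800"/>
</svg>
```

G21
G90
G0 X80.39 Y247.71
M3 S262
G01 X94.28 Y247.71 F3082
G01 X94.28 Y203.06
G01 X80.39 Y203.06
G01 X80.39 Y247.71
M5
G0 X100.44 Y139.67
M3 S262
G01 X105.47 Y132.69 F3082
G01 X109.79 Y129.65
G01 X112.99 Y129.97
G01 X114.68 Y133.06
G01 X114.43 Y138.36
G01 X111.86 Y145.29
G01 X106.55 Y153.26
G01 X98.09 Y161.70
M5
G0 X84.54 Y68.03
M3 S262
G01 X103.27 Y67.18 F3082
G01 X93.17 Y51.39
G01 X84.54 Y68.03
M5
G0 X162.38 Y117.57
M3 S262
G01 X159.79 Y120.87 F3082
G01 X165.30 Y125.52
G01 X176.48 Y131.25
G01 X190.90 Y137.83
G01 X206.11 Y144.98
G01 X219.68 Y152.46
G01 X229.17 Y160.02
G01 X232.15 Y167.39
M5

Since the viewBox matches the mm dimensions, user units are millimetres directly. The only transform is the Y-flip y_m = 255.61 − y_svg.

Shape 1 is a rectangle drawn with `<polygon>`. Its stroke #ff8800 means engrave at S262, F3082. After flipping Y the toolpath is (80.39,247.71) → (94.28,247.71) → (94.28,203.06) → (80.39,203.06) → (80.39,247.71), returning to the start.

Shape 2 is a cubic bezier drawn with `<path>`. Its stroke #ff8800 means engrave at S262, F3082. After flipping Y the toolpath is (100.44,139.67) → (105.47,132.69) → (109.79,129.65) → (112.99,129.97) → (114.68,133.06) → (114.43,138.36) → (111.86,145.29) → (106.55,153.26) → (98.09,161.70).

Shape 3 is a regular polygon drawn with `<path>`. Its stroke #ff8800 means engrave at S262, F3082. After flipping Y the toolpath is (84.54,68.03) → (103.27,67.18) → (93.17,51.39) → (84.54,68.03), returning to the start.

Shape 4 is a cubic bezier drawn with `<path>`. Its stroke #ff8800 means engrave at S262, F3082. After flipping Y the toolpath is (162.38,117.57) → (159.79,120.87) → (165.30,125.52) → (176.48,131.25) → (190.90,137.83) → (206.11,144.98) → (219.68,152.46) → (229.17,160.02) → (232.15,167.39).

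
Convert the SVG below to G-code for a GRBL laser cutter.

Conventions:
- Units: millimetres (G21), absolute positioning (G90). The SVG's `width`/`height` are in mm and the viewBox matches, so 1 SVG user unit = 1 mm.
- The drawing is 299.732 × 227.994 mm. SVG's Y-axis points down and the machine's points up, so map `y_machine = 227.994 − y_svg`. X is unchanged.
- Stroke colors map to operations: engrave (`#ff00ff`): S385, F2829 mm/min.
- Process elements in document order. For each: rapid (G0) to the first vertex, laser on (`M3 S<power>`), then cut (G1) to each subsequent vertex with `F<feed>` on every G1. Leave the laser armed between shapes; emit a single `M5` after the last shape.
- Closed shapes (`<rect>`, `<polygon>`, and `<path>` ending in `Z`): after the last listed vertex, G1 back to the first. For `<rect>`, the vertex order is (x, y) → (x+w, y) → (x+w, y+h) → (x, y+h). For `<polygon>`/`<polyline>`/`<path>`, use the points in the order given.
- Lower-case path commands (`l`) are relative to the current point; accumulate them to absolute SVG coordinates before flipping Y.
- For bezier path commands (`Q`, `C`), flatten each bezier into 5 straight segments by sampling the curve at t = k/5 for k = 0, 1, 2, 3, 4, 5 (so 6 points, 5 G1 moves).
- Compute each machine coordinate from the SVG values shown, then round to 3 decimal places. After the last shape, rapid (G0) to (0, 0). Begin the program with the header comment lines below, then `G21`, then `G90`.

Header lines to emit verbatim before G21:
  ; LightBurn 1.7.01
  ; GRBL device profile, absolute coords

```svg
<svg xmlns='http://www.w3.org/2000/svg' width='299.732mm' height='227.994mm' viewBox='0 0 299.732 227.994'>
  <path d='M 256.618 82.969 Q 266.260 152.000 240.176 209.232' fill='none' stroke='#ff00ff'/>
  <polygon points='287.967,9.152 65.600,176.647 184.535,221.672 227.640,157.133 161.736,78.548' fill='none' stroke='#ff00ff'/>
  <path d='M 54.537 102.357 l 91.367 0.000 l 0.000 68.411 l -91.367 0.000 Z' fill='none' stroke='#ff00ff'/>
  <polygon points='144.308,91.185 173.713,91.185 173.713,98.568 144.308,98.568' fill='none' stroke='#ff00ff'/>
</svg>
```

; LightBurn 1.7.01
; GRBL device profile, absolute coords
G21
G90
G0 X256.618 Y145.025
M3 S385
G1 X259.046 Y117.885 F2829
G1 X258.615 Y91.688 F2829
G1 X255.327 Y66.435 F2829
G1 X249.181 Y42.127 F2829
G1 X240.176 Y18.762 F2829
G0 X287.967 Y218.842
M3 S385
G1 X65.600 Y51.347 F2829
G1 X184.535 Y6.322 F2829
G1 X227.640 Y70.861 F2829
G1 X161.736 Y149.446 F2829
G1 X287.967 Y218.842 F2829
G0 X54.537 Y125.637
M3 S385
G1 X145.904 Y125.637 F2829
G1 X145.904 Y57.226 F2829
G1 X54.537 Y57.226 F2829
G1 X54.537 Y125.637 F2829
G0 X144.308 Y136.809
M3 S385
G1 X173.713 Y136.809 F2829
G1 X173.713 Y129.426 F2829
G1 X144.308 Y129.426 F2829
G1 X144.308 Y136.809 F2829
M5
G0 X0.000 Y0.000

viewBox `0 0 299.732 227.994` with mm width/height → 1 unit = 1 mm. Flip: y_m = 227.994 − y_svg.

**Shape 1** — `<path>` quadratic bezier, stroke `#ff00ff` → engrave (S385, F2829). Control points (SVG): P0=(256.618,82.969), P1=(266.260,152.000), P2=(240.176,209.232); sampled at t=k/5. Machine vertices: (256.618,145.025) → (259.046,117.885) → (258.615,91.688) → (255.327,66.435) → (249.181,42.127) → (240.176,18.762). Open path.

**Shape 2** — `<polygon>` closed polygon, stroke `#ff00ff` → engrave (S385, F2829). Machine vertices: (287.967,218.842) → (65.600,51.347) → (184.535,6.322) → (227.640,70.861) → (161.736,149.446) → (287.967,218.842). Closed: final G1 returns to the first vertex.

**Shape 3** — `<path>` rectangle, stroke `#ff00ff` → engrave (S385, F2829). Machine vertices: (54.537,125.637) → (145.904,125.637) → (145.904,57.226) → (54.537,57.226) → (54.537,125.637). Closed: final G1 returns to the first vertex.

**Shape 4** — `<polygon>` rectangle, stroke `#ff00ff` → engrave (S385, F2829). Machine vertices: (144.308,136.809) → (173.713,136.809) → (173.713,129.426) → (144.308,129.426) → (144.308,136.809). Closed: final G1 returns to the first vertex.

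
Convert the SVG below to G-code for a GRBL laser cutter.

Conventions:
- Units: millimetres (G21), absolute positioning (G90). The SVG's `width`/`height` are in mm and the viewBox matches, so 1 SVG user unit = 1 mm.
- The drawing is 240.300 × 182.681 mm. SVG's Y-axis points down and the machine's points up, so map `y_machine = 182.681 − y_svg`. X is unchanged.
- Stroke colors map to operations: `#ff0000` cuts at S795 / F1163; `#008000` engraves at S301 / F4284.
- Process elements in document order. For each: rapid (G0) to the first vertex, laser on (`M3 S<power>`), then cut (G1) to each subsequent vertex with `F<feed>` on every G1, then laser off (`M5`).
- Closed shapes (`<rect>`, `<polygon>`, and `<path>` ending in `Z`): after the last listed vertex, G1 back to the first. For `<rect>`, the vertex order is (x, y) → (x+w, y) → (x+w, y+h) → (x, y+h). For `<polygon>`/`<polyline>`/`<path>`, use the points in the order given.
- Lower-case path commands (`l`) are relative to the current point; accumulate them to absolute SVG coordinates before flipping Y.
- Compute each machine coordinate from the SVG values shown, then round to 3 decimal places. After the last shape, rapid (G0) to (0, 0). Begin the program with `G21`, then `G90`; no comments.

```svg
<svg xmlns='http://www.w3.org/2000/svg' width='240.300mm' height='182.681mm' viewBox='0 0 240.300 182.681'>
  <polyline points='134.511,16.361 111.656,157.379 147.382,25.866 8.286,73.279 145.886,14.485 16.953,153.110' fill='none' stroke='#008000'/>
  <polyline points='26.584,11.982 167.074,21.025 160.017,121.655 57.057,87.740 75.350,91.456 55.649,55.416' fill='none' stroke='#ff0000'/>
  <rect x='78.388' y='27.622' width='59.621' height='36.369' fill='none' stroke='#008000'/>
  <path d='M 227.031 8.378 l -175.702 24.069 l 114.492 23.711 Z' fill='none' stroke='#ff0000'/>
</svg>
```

Since the viewBox matches the mm dimensions, user units are millimetres directly. The only transform is the Y-flip y_m = 182.681 − y_svg.

Shape 1 is a open polyline drawn with `<polyline>`. Its stroke #008000 means engrave at S301, F4284. After flipping Y the toolpath is (134.511,166.320) → (111.656,25.302) → (147.382,156.815) → (8.286,109.402) → (145.886,168.196) → (16.953,29.571).

Shape 2 is a open polyline drawn with `<polyline>`. Its stroke #ff0000 means cut at S795, F1163. After flipping Y the toolpath is (26.584,170.699) → (167.074,161.656) → (160.017,61.026) → (57.057,94.941) → (75.350,91.225) → (55.649,127.265).

Shape 3 is a rectangle drawn with `<rect>`. Its stroke #008000 means engrave at S301, F4284. After flipping Y the toolpath is (78.388,155.059) → (138.009,155.059) → (138.009,118.690) → (78.388,118.690) → (78.388,155.059), returning to the start.

Shape 4 is a closed polygon drawn with `<path>`. Its stroke #ff0000 means cut at S795, F1163. After flipping Y the toolpath is (227.031,174.303) → (51.329,150.234) → (165.821,126.523) → (227.031,174.303), returning to the start.

G21
G90
G0 X134.511 Y166.320
M3 S301
G1 X111.656 Y25.302 F4284
G1 X147.382 Y156.815 F4284
G1 X8.286 Y109.402 F4284
G1 X145.886 Y168.196 F4284
G1 X16.953 Y29.571 F4284
M5
G0 X26.584 Y170.699
M3 S795
G1 X167.074 Y161.656 F1163
G1 X160.017 Y61.026 F1163
G1 X57.057 Y94.941 F1163
G1 X75.350 Y91.225 F1163
G1 X55.649 Y127.265 F1163
M5
G0 X78.388 Y155.059
M3 S301
G1 X138.009 Y155.059 F4284
G1 X138.009 Y118.690 F4284
G1 X78.388 Y118.690 F4284
G1 X78.388 Y155.059 F4284
M5
G0 X227.031 Y174.303
M3 S795
G1 X51.329 Y150.234 F1163
G1 X165.821 Y126.523 F1163
G1 X227.031 Y174.303 F1163
M5
G0 X0.000 Y0.000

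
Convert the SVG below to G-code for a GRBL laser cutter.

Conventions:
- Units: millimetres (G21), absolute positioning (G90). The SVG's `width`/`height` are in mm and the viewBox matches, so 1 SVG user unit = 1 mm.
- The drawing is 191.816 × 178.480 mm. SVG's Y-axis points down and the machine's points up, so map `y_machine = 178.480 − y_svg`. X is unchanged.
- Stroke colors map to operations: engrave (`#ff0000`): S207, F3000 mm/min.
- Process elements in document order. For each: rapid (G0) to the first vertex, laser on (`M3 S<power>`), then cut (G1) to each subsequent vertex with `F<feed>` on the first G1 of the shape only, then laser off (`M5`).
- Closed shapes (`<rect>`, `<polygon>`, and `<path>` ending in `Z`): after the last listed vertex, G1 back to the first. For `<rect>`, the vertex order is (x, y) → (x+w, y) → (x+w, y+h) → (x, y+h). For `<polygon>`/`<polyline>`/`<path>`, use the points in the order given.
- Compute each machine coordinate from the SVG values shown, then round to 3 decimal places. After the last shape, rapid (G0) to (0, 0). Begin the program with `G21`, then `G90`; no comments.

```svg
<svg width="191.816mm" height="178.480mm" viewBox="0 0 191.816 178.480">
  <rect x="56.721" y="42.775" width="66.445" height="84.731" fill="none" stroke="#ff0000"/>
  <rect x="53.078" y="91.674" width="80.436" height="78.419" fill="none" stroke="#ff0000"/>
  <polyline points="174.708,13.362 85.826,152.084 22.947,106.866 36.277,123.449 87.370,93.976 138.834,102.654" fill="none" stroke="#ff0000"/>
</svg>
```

G21
G90
G0 X56.721 Y135.705
M3 S207
G1 X123.166 Y135.705 F3000
G1 X123.166 Y50.974
G1 X56.721 Y50.974
G1 X56.721 Y135.705
M5
G0 X53.078 Y86.806
M3 S207
G1 X133.514 Y86.806 F3000
G1 X133.514 Y8.387
G1 X53.078 Y8.387
G1 X53.078 Y86.806
M5
G0 X174.708 Y165.118
M3 S207
G1 X85.826 Y26.396 F3000
G1 X22.947 Y71.614
G1 X36.277 Y55.031
G1 X87.370 Y84.504
G1 X138.834 Y75.826
M5
G0 X0.000 Y0.000

Since the viewBox matches the mm dimensions, user units are millimetres directly. The only transform is the Y-flip y_m = 178.480 − y_svg.

Shape 1 is a rectangle drawn with `<rect>`. Its stroke #ff0000 means engrave at S207, F3000. After flipping Y the toolpath is (56.721,135.705) → (123.166,135.705) → (123.166,50.974) → (56.721,50.974) → (56.721,135.705), returning to the start.

Shape 2 is a rectangle drawn with `<rect>`. Its stroke #ff0000 means engrave at S207, F3000. After flipping Y the toolpath is (53.078,86.806) → (133.514,86.806) → (133.514,8.387) → (53.078,8.387) → (53.078,86.806), returning to the start.

Shape 3 is a open polyline drawn with `<polyline>`. Its stroke #ff0000 means engrave at S207, F3000. After flipping Y the toolpath is (174.708,165.118) → (85.826,26.396) → (22.947,71.614) → (36.277,55.031) → (87.370,84.504) → (138.834,75.826).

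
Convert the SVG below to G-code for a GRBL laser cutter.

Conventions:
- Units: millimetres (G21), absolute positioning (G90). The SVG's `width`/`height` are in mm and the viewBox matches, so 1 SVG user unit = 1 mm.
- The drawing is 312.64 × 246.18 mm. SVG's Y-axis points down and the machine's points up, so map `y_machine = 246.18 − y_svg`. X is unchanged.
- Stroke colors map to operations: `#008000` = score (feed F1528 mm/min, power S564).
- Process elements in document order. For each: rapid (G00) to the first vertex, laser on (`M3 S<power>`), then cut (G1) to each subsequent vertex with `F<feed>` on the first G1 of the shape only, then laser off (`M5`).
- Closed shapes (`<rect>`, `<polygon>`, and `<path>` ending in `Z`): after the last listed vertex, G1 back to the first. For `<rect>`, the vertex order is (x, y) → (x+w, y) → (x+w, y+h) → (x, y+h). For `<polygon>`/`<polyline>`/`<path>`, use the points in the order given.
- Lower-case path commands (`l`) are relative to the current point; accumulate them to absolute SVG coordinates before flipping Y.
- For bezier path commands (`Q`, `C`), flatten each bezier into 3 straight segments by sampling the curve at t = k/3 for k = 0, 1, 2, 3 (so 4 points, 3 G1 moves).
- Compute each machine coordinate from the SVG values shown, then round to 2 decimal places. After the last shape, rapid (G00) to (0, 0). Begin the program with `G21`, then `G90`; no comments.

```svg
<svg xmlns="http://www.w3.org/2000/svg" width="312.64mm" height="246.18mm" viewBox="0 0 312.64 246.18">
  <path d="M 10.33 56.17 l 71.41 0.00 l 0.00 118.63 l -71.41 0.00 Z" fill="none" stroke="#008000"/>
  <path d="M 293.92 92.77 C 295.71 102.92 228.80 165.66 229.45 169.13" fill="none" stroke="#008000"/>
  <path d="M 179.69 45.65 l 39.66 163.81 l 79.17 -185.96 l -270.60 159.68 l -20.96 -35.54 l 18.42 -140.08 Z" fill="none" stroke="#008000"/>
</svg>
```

Since the viewBox matches the mm dimensions, user units are millimetres directly. The only transform is the Y-flip y_m = 246.18 − y_svg.

Shape 1 is a rectangle drawn with `<path>`. Its stroke #008000 means score at S564, F1528. After flipping Y the toolpath is (10.33,190.01) → (81.74,190.01) → (81.74,71.38) → (10.33,71.38) → (10.33,190.01), returning to the start.

Shape 2 is a cubic bezier drawn with `<path>`. Its stroke #008000 means score at S564, F1528. After flipping Y the toolpath is (293.92,153.41) → (277.86,129.87) → (246.27,96.13) → (229.45,77.05).

Shape 3 is a closed polygon drawn with `<path>`. Its stroke #008000 means score at S564, F1528. After flipping Y the toolpath is (179.69,200.53) → (219.35,36.72) → (298.52,222.68) → (27.92,63.00) → (6.96,98.54) → (25.38,238.62) → (179.69,200.53), returning to the start.

G21
G90
G00 X10.33 Y190.01
M3 S564
G1 X81.74 Y190.01 F1528
G1 X81.74 Y71.38
G1 X10.33 Y71.38
G1 X10.33 Y190.01
M5
G00 X293.92 Y153.41
M3 S564
G1 X277.86 Y129.87 F1528
G1 X246.27 Y96.13
G1 X229.45 Y77.05
M5
G00 X179.69 Y200.53
M3 S564
G1 X219.35 Y36.72 F1528
G1 X298.52 Y222.68
G1 X27.92 Y63.00
G1 X6.96 Y98.54
G1 X25.38 Y238.62
G1 X179.69 Y200.53
M5
G00 X0.00 Y0.00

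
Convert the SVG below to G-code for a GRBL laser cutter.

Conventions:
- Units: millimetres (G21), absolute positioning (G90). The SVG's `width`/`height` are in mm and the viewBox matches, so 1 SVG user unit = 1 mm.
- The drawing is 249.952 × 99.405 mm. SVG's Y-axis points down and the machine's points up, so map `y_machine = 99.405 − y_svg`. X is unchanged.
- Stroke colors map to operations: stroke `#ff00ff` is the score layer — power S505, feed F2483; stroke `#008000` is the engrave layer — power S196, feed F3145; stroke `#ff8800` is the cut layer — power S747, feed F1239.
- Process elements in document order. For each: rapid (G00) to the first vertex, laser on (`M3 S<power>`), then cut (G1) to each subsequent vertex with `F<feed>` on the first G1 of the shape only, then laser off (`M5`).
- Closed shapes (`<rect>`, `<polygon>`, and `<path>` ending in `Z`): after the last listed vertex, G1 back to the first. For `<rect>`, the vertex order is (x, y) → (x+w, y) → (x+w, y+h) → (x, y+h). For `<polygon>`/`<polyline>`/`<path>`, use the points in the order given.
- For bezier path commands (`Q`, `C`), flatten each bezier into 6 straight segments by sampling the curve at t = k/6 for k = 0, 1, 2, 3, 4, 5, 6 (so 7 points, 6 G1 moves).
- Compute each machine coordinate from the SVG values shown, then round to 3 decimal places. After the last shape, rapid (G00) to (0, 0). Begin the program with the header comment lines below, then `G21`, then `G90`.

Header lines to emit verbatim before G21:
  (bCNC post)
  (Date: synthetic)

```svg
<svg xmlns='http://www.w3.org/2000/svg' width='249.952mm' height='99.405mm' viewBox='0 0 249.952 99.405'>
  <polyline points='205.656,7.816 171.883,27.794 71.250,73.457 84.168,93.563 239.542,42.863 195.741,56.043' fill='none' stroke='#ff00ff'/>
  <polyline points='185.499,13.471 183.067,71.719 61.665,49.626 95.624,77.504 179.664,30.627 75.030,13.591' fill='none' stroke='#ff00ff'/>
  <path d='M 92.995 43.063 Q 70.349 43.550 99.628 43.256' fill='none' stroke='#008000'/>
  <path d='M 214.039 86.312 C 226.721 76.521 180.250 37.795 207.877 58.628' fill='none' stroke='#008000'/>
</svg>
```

1 u = 1 mm; y_m = 99.405 − y.

[1] `<polyline>` open polyline, #ff00ff→score S505 F2483: (205.656,91.589) → (171.883,71.611) → (71.250,25.948) → (84.168,5.842) → (239.542,56.542) → (195.741,43.362)

[2] `<polyline>` open polyline, #ff00ff→score S505 F2483: (185.499,85.934) → (183.067,27.686) → (61.665,49.779) → (95.624,21.901) → (179.664,68.778) → (75.030,85.814)

[3] `<path>` quadratic bezier, #008000→engrave S196 F3145: (92.995,56.342) → (86.889,56.201) → (83.667,56.104) → (83.330,56.050) → (85.878,56.040) → (91.311,56.073) → (99.628,56.149)

[4] `<path>` cubic bezier, #008000→engrave S196 F3145: (214.039,13.093) → (216.067,19.990) → (211.939,29.251) → (205.354,38.419) → (200.014,45.035) → (199.621,46.640) → (207.877,40.777)

(bCNC post)
(Date: synthetic)
G21
G90
G00 X205.656 Y91.589
M3 S505
G1 X171.883 Y71.611 F2483
G1 X71.250 Y25.948
G1 X84.168 Y5.842
G1 X239.542 Y56.542
G1 X195.741 Y43.362
M5
G00 X185.499 Y85.934
M3 S505
G1 X183.067 Y27.686 F2483
G1 X61.665 Y49.779
G1 X95.624 Y21.901
G1 X179.664 Y68.778
G1 X75.030 Y85.814
M5
G00 X92.995 Y56.342
M3 S196
G1 X86.889 Y56.201 F3145
G1 X83.667 Y56.104
G1 X83.330 Y56.050
G1 X85.878 Y56.040
G1 X91.311 Y56.073
G1 X99.628 Y56.149
M5
G00 X214.039 Y13.093
M3 S196
G1 X216.067 Y19.990 F3145
G1 X211.939 Y29.251
G1 X205.354 Y38.419
G1 X200.014 Y45.035
G1 X199.621 Y46.640
G1 X207.877 Y40.777
M5
G00 X0.000 Y0.000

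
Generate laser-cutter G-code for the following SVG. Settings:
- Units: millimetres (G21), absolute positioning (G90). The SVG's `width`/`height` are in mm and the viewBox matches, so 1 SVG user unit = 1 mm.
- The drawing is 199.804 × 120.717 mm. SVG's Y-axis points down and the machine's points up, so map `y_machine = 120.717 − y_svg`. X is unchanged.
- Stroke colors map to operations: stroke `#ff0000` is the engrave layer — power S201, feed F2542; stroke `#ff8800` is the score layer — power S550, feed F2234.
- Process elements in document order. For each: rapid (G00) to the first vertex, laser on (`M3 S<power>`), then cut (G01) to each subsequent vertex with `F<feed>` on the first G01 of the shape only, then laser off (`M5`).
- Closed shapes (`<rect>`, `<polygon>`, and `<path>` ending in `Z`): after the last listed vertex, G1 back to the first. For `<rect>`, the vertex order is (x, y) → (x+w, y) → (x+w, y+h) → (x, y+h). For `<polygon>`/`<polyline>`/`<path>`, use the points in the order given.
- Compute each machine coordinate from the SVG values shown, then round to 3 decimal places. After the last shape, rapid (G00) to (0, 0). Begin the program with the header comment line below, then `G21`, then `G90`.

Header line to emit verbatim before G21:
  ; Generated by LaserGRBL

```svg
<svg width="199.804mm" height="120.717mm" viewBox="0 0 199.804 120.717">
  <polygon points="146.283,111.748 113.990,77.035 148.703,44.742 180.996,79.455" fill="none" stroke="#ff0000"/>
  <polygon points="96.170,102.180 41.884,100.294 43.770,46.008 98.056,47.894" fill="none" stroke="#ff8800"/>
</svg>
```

1 u = 1 mm; y_m = 120.717 − y.

[1] `<polygon>` regular polygon, #ff0000→engrave S201 F2542: (146.283,8.969) → (113.990,43.682) → (148.703,75.975) → (180.996,41.262) → (146.283,8.969) (closed)

[2] `<polygon>` regular polygon, #ff8800→score S550 F2234: (96.170,18.537) → (41.884,20.423) → (43.770,74.709) → (98.056,72.823) → (96.170,18.537) (closed)

; Generated by LaserGRBL
G21
G90
G00 X146.283 Y8.969
M3 S201
G01 X113.990 Y43.682 F2542
G01 X148.703 Y75.975
G01 X180.996 Y41.262
G01 X146.283 Y8.969
M5
G00 X96.170 Y18.537
M3 S550
G01 X41.884 Y20.423 F2234
G01 X43.770 Y74.709
G01 X98.056 Y72.823
G01 X96.170 Y18.537
M5
G00 X0.000 Y0.000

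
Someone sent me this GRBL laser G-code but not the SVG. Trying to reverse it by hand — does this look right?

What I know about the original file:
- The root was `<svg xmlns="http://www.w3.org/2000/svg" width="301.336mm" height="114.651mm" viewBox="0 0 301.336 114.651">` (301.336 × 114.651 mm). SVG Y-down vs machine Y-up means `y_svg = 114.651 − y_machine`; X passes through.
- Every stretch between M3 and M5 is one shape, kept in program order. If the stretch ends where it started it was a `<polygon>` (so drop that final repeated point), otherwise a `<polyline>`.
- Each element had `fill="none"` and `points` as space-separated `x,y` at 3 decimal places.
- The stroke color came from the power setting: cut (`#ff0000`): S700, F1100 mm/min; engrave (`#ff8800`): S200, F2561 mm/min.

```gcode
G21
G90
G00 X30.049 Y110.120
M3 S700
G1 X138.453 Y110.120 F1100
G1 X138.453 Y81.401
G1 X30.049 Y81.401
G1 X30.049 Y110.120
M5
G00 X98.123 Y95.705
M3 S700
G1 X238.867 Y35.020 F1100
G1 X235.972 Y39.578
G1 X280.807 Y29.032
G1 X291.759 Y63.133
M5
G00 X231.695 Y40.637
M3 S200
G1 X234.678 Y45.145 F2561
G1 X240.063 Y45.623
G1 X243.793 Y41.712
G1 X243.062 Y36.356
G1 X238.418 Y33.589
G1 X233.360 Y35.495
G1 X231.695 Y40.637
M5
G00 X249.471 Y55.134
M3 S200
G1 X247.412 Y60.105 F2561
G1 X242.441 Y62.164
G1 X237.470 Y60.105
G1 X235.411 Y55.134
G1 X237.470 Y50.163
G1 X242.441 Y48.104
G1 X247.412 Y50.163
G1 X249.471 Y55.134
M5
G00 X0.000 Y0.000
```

<svg xmlns="http://www.w3.org/2000/svg" width="301.336mm" height="114.651mm" viewBox="0 0 301.336 114.651">
  <polygon points="30.049,4.531 138.453,4.531 138.453,33.250 30.049,33.250" fill="none" stroke="#ff0000"/>
  <polyline points="98.123,18.946 238.867,79.631 235.972,75.073 280.807,85.619 291.759,51.518" fill="none" stroke="#ff0000"/>
  <polygon points="231.695,74.014 234.678,69.506 240.063,69.028 243.793,72.939 243.062,78.295 238.418,81.062 233.360,79.156" fill="none" stroke="#ff8800"/>
  <polygon points="249.471,59.517 247.412,54.546 242.441,52.487 237.470,54.546 235.411,59.517 237.470,64.488 242.441,66.547 247.412,64.488" fill="none" stroke="#ff8800"/>
</svg>

y_svg = 114.651 − y_m.

[1] S700→`#ff0000` (cut); closed run; points: 30.049,4.531 138.453,4.531 138.453,33.250 30.049,33.250

[2] S700→`#ff0000` (cut); open run; points: 98.123,18.946 238.867,79.631 235.972,75.073 280.807,85.619 291.759,51.518

[3] S200→`#ff8800` (engrave); closed run; points: 231.695,74.014 234.678,69.506 240.063,69.028 243.793,72.939 243.062,78.295 238.418,81.062 233.360,79.156

[4] S200→`#ff8800` (engrave); closed run; points: 249.471,59.517 247.412,54.546 242.441,52.487 237.470,54.546 235.411,59.517 237.470,64.488 242.441,66.547 247.412,64.488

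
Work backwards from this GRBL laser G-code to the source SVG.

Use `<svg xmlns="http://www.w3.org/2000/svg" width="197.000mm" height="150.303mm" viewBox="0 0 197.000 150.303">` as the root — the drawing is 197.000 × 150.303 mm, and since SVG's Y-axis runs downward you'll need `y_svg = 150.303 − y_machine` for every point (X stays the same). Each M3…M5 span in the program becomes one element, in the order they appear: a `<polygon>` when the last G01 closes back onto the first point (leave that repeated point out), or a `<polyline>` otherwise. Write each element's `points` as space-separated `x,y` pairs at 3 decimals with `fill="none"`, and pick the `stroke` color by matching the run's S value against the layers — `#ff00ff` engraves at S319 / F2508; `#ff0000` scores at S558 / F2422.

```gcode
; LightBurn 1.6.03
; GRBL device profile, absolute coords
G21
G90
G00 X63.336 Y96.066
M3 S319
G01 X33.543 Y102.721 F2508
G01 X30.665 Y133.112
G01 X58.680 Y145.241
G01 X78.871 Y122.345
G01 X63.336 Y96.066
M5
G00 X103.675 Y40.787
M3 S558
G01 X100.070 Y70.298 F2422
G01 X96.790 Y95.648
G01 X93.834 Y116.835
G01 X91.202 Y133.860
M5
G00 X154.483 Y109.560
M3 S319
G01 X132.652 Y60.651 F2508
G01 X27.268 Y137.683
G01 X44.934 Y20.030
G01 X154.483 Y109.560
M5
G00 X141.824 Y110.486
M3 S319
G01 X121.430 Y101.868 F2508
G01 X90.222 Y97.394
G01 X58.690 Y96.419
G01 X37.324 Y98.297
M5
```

<svg xmlns="http://www.w3.org/2000/svg" width="197.000mm" height="150.303mm" viewBox="0 0 197.000 150.303">
  <polygon points="63.336,54.237 33.543,47.582 30.665,17.191 58.680,5.062 78.871,27.958" fill="none" stroke="#ff00ff"/>
  <polyline points="103.675,109.516 100.070,80.005 96.790,54.655 93.834,33.468 91.202,16.443" fill="none" stroke="#ff0000"/>
  <polygon points="154.483,40.743 132.652,89.652 27.268,12.620 44.934,130.273" fill="none" stroke="#ff00ff"/>
  <polyline points="141.824,39.817 121.430,48.435 90.222,52.909 58.690,53.884 37.324,52.006" fill="none" stroke="#ff00ff"/>
</svg>

y_svg = 150.303 − y_m.

[1] S319→`#ff00ff` (engrave); closed run; points: 63.336,54.237 33.543,47.582 30.665,17.191 58.680,5.062 78.871,27.958

[2] S558→`#ff0000` (score); open run; points: 103.675,109.516 100.070,80.005 96.790,54.655 93.834,33.468 91.202,16.443

[3] S319→`#ff00ff` (engrave); closed run; points: 154.483,40.743 132.652,89.652 27.268,12.620 44.934,130.273

[4] S319→`#ff00ff` (engrave); open run; points: 141.824,39.817 121.430,48.435 90.222,52.909 58.690,53.884 37.324,52.006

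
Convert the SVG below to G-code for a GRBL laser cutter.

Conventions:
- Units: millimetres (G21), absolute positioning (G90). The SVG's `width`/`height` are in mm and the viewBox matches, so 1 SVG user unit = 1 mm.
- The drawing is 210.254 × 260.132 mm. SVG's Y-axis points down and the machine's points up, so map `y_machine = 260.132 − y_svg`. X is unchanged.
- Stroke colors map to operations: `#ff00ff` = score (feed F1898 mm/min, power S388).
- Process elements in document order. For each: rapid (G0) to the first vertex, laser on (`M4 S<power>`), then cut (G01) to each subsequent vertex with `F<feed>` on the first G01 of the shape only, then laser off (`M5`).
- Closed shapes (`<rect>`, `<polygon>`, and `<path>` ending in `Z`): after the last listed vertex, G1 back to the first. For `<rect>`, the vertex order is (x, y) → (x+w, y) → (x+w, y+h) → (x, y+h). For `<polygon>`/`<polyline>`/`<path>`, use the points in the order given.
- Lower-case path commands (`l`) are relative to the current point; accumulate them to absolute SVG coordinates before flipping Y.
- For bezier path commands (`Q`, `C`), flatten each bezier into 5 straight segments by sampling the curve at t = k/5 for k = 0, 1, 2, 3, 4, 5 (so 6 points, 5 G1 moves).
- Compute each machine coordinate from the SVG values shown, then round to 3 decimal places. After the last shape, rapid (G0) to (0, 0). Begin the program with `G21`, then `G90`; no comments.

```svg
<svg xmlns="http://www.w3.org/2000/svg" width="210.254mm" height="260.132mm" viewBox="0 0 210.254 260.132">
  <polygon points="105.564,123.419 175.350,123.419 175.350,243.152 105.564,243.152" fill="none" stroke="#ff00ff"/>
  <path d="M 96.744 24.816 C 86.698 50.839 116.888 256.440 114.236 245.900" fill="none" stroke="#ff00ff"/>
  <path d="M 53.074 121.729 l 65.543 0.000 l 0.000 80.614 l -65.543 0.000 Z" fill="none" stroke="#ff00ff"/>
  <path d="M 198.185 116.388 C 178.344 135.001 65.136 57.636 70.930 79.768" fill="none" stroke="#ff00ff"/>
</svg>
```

G21
G90
G0 X105.564 Y136.713
M4 S388
G01 X175.350 Y136.713 F1898
G01 X175.350 Y16.980
G01 X105.564 Y16.980
G01 X105.564 Y136.713
M5
G0 X96.744 Y235.316
M4 S388
G01 X94.960 Y201.319 F1898
G01 X99.325 Y143.217
G01 X106.331 Y80.006
G01 X112.471 Y30.679
G01 X114.236 Y14.232
M5
G0 X53.074 Y138.403
M4 S388
G01 X118.617 Y138.403 F1898
G01 X118.617 Y57.789
G01 X53.074 Y57.789
G01 X53.074 Y138.403
M5
G0 X198.185 Y143.744
M4 S388
G01 X176.775 Y142.530 F1898
G01 X143.151 Y154.967
G01 X107.507 Y171.674
G01 X80.035 Y183.267
G01 X70.930 Y180.364
M5
G0 X0.000 Y0.000

1 u = 1 mm; y_m = 260.132 − y.

[1] `<polygon>` rectangle, #ff00ff→score S388 F1898: (105.564,136.713) → (175.350,136.713) → (175.350,16.980) → (105.564,16.980) → (105.564,136.713) (closed)

[2] `<path>` cubic bezier, #ff00ff→score S388 F1898: (96.744,235.316) → (94.960,201.319) → (99.325,143.217) → (106.331,80.006) → (112.471,30.679) → (114.236,14.232)

[3] `<path>` rectangle, #ff00ff→score S388 F1898: (53.074,138.403) → (118.617,138.403) → (118.617,57.789) → (53.074,57.789) → (53.074,138.403) (closed)

[4] `<path>` cubic bezier, #ff00ff→score S388 F1898: (198.185,143.744) → (176.775,142.530) → (143.151,154.967) → (107.507,171.674) → (80.035,183.267) → (70.930,180.364)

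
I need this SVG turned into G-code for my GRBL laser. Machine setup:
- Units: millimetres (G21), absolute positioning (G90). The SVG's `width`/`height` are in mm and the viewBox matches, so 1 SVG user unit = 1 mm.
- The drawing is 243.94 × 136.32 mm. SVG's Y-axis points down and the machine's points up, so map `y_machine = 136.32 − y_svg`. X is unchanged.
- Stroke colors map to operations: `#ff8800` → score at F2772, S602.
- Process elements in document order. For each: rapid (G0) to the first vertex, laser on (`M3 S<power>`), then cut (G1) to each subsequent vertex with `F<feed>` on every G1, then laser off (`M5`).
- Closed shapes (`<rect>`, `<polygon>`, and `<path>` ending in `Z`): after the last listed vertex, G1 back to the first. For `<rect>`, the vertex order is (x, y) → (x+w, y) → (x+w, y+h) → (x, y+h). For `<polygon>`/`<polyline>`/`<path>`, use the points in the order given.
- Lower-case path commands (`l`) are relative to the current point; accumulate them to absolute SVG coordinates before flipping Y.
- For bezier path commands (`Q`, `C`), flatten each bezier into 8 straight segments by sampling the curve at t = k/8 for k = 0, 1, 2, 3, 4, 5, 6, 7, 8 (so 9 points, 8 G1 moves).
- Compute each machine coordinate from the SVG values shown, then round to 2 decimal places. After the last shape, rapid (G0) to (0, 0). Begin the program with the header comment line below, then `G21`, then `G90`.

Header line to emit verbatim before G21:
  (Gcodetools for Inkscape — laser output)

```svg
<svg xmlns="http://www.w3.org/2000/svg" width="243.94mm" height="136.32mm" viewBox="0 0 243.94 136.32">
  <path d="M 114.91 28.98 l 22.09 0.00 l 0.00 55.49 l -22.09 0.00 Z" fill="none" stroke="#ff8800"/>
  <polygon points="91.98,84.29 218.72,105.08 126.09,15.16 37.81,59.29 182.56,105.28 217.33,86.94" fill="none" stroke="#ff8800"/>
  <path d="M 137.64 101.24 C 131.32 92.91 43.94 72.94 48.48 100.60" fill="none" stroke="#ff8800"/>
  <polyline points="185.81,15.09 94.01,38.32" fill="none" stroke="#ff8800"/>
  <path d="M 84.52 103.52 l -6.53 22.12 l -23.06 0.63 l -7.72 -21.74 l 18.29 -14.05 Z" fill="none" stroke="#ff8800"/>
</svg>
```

(Gcodetools for Inkscape — laser output)
G21
G90
G0 X114.91 Y107.34
M3 S602
G1 X137.00 Y107.34 F2772
G1 X137.00 Y51.85 F2772
G1 X114.91 Y51.85 F2772
G1 X114.91 Y107.34 F2772
M5
G0 X91.98 Y52.03
M3 S602
G1 X218.72 Y31.24 F2772
G1 X126.09 Y121.16 F2772
G1 X37.81 Y77.03 F2772
G1 X182.56 Y31.04 F2772
G1 X217.33 Y49.38 F2772
G1 X91.98 Y52.03 F2772
M5
G0 X137.64 Y35.08
M3 S602
G1 X131.81 Y38.63 F2772
G1 X120.40 Y42.58 F2772
G1 X105.45 Y46.24 F2772
G1 X88.99 Y48.90 F2772
G1 X73.03 Y49.87 F2772
G1 X59.61 Y48.46 F2772
G1 X50.75 Y43.98 F2772
G1 X48.48 Y35.72 F2772
M5
G0 X185.81 Y121.23
M3 S602
G1 X94.01 Y98.00 F2772
M5
G0 X84.52 Y32.80
M3 S602
G1 X77.99 Y10.68 F2772
G1 X54.93 Y10.05 F2772
G1 X47.21 Y31.79 F2772
G1 X65.50 Y45.84 F2772
G1 X84.52 Y32.80 F2772
M5
G0 X0.00 Y0.00

Since the viewBox matches the mm dimensions, user units are millimetres directly. The only transform is the Y-flip y_m = 136.32 − y_svg.

Shape 1 is a rectangle drawn with `<path>`. Its stroke #ff8800 means score at S602, F2772. After flipping Y the toolpath is (114.91,107.34) → (137.00,107.34) → (137.00,51.85) → (114.91,51.85) → (114.91,107.34), returning to the start.

Shape 2 is a closed polygon drawn with `<polygon>`. Its stroke #ff8800 means score at S602, F2772. After flipping Y the toolpath is (91.98,52.03) → (218.72,31.24) → (126.09,121.16) → (37.81,77.03) → (182.56,31.04) → (217.33,49.38) → (91.98,52.03), returning to the start.

Shape 3 is a cubic bezier drawn with `<path>`. Its stroke #ff8800 means score at S602, F2772. After flipping Y the toolpath is (137.64,35.08) → (131.81,38.63) → (120.40,42.58) → (105.45,46.24) → (88.99,48.90) → (73.03,49.87) → (59.61,48.46) → (50.75,43.98) → (48.48,35.72).

Shape 4 is a line segment drawn with `<polyline>`. Its stroke #ff8800 means score at S602, F2772. After flipping Y the toolpath is (185.81,121.23) → (94.01,98.00).

Shape 5 is a regular polygon drawn with `<path>`. Its stroke #ff8800 means score at S602, F2772. After flipping Y the toolpath is (84.52,32.80) → (77.99,10.68) → (54.93,10.05) → (47.21,31.79) → (65.50,45.84) → (84.52,32.80), returning to the start.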